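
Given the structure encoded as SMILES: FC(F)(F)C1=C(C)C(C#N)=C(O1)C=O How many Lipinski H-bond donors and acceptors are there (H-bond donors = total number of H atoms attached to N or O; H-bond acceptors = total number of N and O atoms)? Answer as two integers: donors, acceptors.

Donors: find every N or O and count the H atoms it carries.
  atom 10 (N): bond orders sum to 3 → 0 H
  atom 12 (O): bond orders sum to 2 → 0 H
  atom 14 (O): bond orders sum to 2 → 0 H
Lipinski HBD = 0.
Acceptors: N atoms = 1, O atoms = 2 → HBA = 3.

0, 3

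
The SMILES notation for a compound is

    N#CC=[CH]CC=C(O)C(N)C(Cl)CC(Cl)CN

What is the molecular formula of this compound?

Walk through each heavy atom and fill implicit hydrogens from standard valence (C 4, N 3, O 2, S 2, halogen 1):
  atom 1: N, bond orders sum to 3 (valence 3) → 0 H
  atom 2: C, bond orders sum to 4 (valence 4) → 0 H
  atom 3: C, bond orders sum to 3 (valence 4) → 1 H
  atom 4: C with explicit H count 1
  atom 5: C, bond orders sum to 2 (valence 4) → 2 H
  atom 6: C, bond orders sum to 3 (valence 4) → 1 H
  atom 7: C, bond orders sum to 4 (valence 4) → 0 H
  atom 8: O, bond orders sum to 1 (valence 2) → 1 H
  atom 9: C, bond orders sum to 3 (valence 4) → 1 H
  atom 10: N, bond orders sum to 1 (valence 3) → 2 H
  atom 11: C, bond orders sum to 3 (valence 4) → 1 H
  atom 12: Cl (halogen, monovalent) → 0 H
  atom 13: C, bond orders sum to 2 (valence 4) → 2 H
  atom 14: C, bond orders sum to 3 (valence 4) → 1 H
  atom 15: Cl (halogen, monovalent) → 0 H
  atom 16: C, bond orders sum to 2 (valence 4) → 2 H
  atom 17: N, bond orders sum to 1 (valence 3) → 2 H
Totals → C:11, H:17, Cl:2, N:3, O:1.
In Hill order: C11H17Cl2N3O.

C11H17Cl2N3O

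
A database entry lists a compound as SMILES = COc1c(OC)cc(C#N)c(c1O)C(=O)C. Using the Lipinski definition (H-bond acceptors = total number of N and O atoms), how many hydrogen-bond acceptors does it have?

N atoms: 1; O atoms: 4.
Lipinski HBA = 1 + 4 = 5.

5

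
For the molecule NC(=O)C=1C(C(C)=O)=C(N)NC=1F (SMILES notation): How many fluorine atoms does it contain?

1

Scan the SMILES for F atoms (remember two-letter symbols like Cl and Br are single atoms).
Fluorine count: 1.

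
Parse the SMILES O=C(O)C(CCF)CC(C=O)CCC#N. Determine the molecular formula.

C10H14FNO3

Walk through each heavy atom and fill implicit hydrogens from standard valence (C 4, N 3, O 2, S 2, halogen 1):
  atom 1: O, bond orders sum to 2 (valence 2) → 0 H
  atom 2: C, bond orders sum to 4 (valence 4) → 0 H
  atom 3: O, bond orders sum to 1 (valence 2) → 1 H
  atom 4: C, bond orders sum to 3 (valence 4) → 1 H
  atom 5: C, bond orders sum to 2 (valence 4) → 2 H
  atom 6: C, bond orders sum to 2 (valence 4) → 2 H
  atom 7: F (halogen, monovalent) → 0 H
  atom 8: C, bond orders sum to 2 (valence 4) → 2 H
  atom 9: C, bond orders sum to 3 (valence 4) → 1 H
  atom 10: C, bond orders sum to 3 (valence 4) → 1 H
  atom 11: O, bond orders sum to 2 (valence 2) → 0 H
  atom 12: C, bond orders sum to 2 (valence 4) → 2 H
  atom 13: C, bond orders sum to 2 (valence 4) → 2 H
  atom 14: C, bond orders sum to 4 (valence 4) → 0 H
  atom 15: N, bond orders sum to 3 (valence 3) → 0 H
Totals → C:10, H:14, F:1, N:1, O:3.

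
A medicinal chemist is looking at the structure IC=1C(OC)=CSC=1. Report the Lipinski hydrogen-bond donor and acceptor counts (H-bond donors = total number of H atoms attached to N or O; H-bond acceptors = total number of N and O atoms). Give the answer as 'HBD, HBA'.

Donors: find every N or O and count the H atoms it carries.
  atom 4 (O): bond orders sum to 2 → 0 H
Lipinski HBD = 0.
Acceptors: N atoms = 0, O atoms = 1 → HBA = 1.

0, 1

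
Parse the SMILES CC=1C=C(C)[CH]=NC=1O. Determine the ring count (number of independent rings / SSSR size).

1

In SMILES, each pair of matching ring-closure digits denotes one ring-closing bond; the number of such bonds equals the number of independent rings.
Ring-closure bonds here: 1.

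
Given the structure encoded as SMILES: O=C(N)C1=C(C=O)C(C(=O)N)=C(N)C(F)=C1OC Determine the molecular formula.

C10H10FN3O4

Walk through each heavy atom and fill implicit hydrogens from standard valence (C 4, N 3, O 2, S 2, halogen 1):
  atom 1: O, bond orders sum to 2 (valence 2) → 0 H
  atom 2: C, bond orders sum to 4 (valence 4) → 0 H
  atom 3: N, bond orders sum to 1 (valence 3) → 2 H
  atom 4: C, bond orders sum to 4 (valence 4) → 0 H
  atom 5: C, bond orders sum to 4 (valence 4) → 0 H
  atom 6: C, bond orders sum to 3 (valence 4) → 1 H
  atom 7: O, bond orders sum to 2 (valence 2) → 0 H
  atom 8: C, bond orders sum to 4 (valence 4) → 0 H
  atom 9: C, bond orders sum to 4 (valence 4) → 0 H
  atom 10: O, bond orders sum to 2 (valence 2) → 0 H
  atom 11: N, bond orders sum to 1 (valence 3) → 2 H
  atom 12: C, bond orders sum to 4 (valence 4) → 0 H
  atom 13: N, bond orders sum to 1 (valence 3) → 2 H
  atom 14: C, bond orders sum to 4 (valence 4) → 0 H
  atom 15: F (halogen, monovalent) → 0 H
  atom 16: C, bond orders sum to 4 (valence 4) → 0 H
  atom 17: O, bond orders sum to 2 (valence 2) → 0 H
  atom 18: C, bond orders sum to 1 (valence 4) → 3 H
Totals → C:10, H:10, F:1, N:3, O:4.
In Hill order: C10H10FN3O4.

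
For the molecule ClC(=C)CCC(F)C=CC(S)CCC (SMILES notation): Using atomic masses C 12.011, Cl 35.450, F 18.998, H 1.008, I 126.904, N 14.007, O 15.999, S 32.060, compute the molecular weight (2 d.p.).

236.77 g/mol

First, the molecular formula is C11H18ClFS (counting implicit H from valence).
  C: 11 × 12.011 = 132.121
  Cl: 1 × 35.450 = 35.450
  F: 1 × 18.998 = 18.998
  H: 18 × 1.008 = 18.144
  S: 1 × 32.060 = 32.060
Sum: 11×12.011 + 1×35.450 + 1×18.998 + 18×1.008 + 1×32.060 = 236.773 → 236.77 g/mol.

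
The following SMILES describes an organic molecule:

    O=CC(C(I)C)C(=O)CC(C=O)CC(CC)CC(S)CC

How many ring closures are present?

0

In SMILES, each pair of matching ring-closure digits denotes one ring-closing bond; the number of such bonds equals the number of independent rings.
Ring-closure bonds here: 0.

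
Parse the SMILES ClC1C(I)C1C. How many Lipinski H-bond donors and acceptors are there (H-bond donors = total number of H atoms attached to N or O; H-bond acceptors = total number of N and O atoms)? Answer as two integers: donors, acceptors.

Donors: find every N or O and count the H atoms it carries.
  (no N or O atoms present)
Lipinski HBD = 0.
Acceptors: N atoms = 0, O atoms = 0 → HBA = 0.

0, 0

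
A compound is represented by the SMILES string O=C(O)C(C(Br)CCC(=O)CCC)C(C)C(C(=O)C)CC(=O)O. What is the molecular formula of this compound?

Walk through each heavy atom and fill implicit hydrogens from standard valence (C 4, N 3, O 2, S 2, halogen 1):
  atom 1: O, bond orders sum to 2 (valence 2) → 0 H
  atom 2: C, bond orders sum to 4 (valence 4) → 0 H
  atom 3: O, bond orders sum to 1 (valence 2) → 1 H
  atom 4: C, bond orders sum to 3 (valence 4) → 1 H
  atom 5: C, bond orders sum to 3 (valence 4) → 1 H
  atom 6: Br (halogen, monovalent) → 0 H
  atom 7: C, bond orders sum to 2 (valence 4) → 2 H
  atom 8: C, bond orders sum to 2 (valence 4) → 2 H
  atom 9: C, bond orders sum to 4 (valence 4) → 0 H
  atom 10: O, bond orders sum to 2 (valence 2) → 0 H
  atom 11: C, bond orders sum to 2 (valence 4) → 2 H
  atom 12: C, bond orders sum to 2 (valence 4) → 2 H
  atom 13: C, bond orders sum to 1 (valence 4) → 3 H
  atom 14: C, bond orders sum to 3 (valence 4) → 1 H
  atom 15: C, bond orders sum to 1 (valence 4) → 3 H
  atom 16: C, bond orders sum to 3 (valence 4) → 1 H
  atom 17: C, bond orders sum to 4 (valence 4) → 0 H
  atom 18: O, bond orders sum to 2 (valence 2) → 0 H
  atom 19: C, bond orders sum to 1 (valence 4) → 3 H
  atom 20: C, bond orders sum to 2 (valence 4) → 2 H
  atom 21: C, bond orders sum to 4 (valence 4) → 0 H
  atom 22: O, bond orders sum to 2 (valence 2) → 0 H
  atom 23: O, bond orders sum to 1 (valence 2) → 1 H
Totals → C:16, H:25, Br:1, O:6.

C16H25BrO6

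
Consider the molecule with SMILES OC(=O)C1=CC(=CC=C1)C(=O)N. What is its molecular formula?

Walk through each heavy atom and fill implicit hydrogens from standard valence (C 4, N 3, O 2, S 2, halogen 1):
  atom 1: O, bond orders sum to 1 (valence 2) → 1 H
  atom 2: C, bond orders sum to 4 (valence 4) → 0 H
  atom 3: O, bond orders sum to 2 (valence 2) → 0 H
  atom 4: C, bond orders sum to 4 (valence 4) → 0 H
  atom 5: C, bond orders sum to 3 (valence 4) → 1 H
  atom 6: C, bond orders sum to 4 (valence 4) → 0 H
  atom 7: C, bond orders sum to 3 (valence 4) → 1 H
  atom 8: C, bond orders sum to 3 (valence 4) → 1 H
  atom 9: C, bond orders sum to 3 (valence 4) → 1 H
  atom 10: C, bond orders sum to 4 (valence 4) → 0 H
  atom 11: O, bond orders sum to 2 (valence 2) → 0 H
  atom 12: N, bond orders sum to 1 (valence 3) → 2 H
Totals → C:8, H:7, N:1, O:3.
In Hill order: C8H7NO3.

C8H7NO3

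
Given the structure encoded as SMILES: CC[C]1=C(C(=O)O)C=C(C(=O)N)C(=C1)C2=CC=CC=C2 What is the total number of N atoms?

1

Scan the SMILES for N atoms (remember two-letter symbols like Cl and Br are single atoms).
Nitrogen count: 1.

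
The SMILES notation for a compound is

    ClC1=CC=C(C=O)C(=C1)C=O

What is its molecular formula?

Walk through each heavy atom and fill implicit hydrogens from standard valence (C 4, N 3, O 2, S 2, halogen 1):
  atom 1: Cl (halogen, monovalent) → 0 H
  atom 2: C, bond orders sum to 4 (valence 4) → 0 H
  atom 3: C, bond orders sum to 3 (valence 4) → 1 H
  atom 4: C, bond orders sum to 3 (valence 4) → 1 H
  atom 5: C, bond orders sum to 4 (valence 4) → 0 H
  atom 6: C, bond orders sum to 3 (valence 4) → 1 H
  atom 7: O, bond orders sum to 2 (valence 2) → 0 H
  atom 8: C, bond orders sum to 4 (valence 4) → 0 H
  atom 9: C, bond orders sum to 3 (valence 4) → 1 H
  atom 10: C, bond orders sum to 3 (valence 4) → 1 H
  atom 11: O, bond orders sum to 2 (valence 2) → 0 H
Totals → C:8, H:5, Cl:1, O:2.
In Hill order: C8H5ClO2.

C8H5ClO2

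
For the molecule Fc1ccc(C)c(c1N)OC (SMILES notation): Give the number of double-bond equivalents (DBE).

Molecular formula: C8H10FNO.
DoU = (2C + 2 + N − H − X) / 2, where X is the halogen count and O/S are ignored.
    = (2·8 + 2 + 1 − 10 − 1) / 2 = 8 / 2 = 4.

4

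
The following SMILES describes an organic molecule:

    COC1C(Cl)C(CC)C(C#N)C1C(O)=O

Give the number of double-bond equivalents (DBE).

4

Degree of unsaturation = (number of rings) + (number of π bonds).
Ring closures in the SMILES: 1.
π bonds: 1 double bond (each 1 DoU), 1 triple bond (each 2 DoU) → 3 DoU from unsaturation.
Total DoU = 1 + 3 = 4.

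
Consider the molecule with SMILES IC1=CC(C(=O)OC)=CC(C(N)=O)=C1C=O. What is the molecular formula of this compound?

Walk through each heavy atom and fill implicit hydrogens from standard valence (C 4, N 3, O 2, S 2, halogen 1):
  atom 1: I (halogen, monovalent) → 0 H
  atom 2: C, bond orders sum to 4 (valence 4) → 0 H
  atom 3: C, bond orders sum to 3 (valence 4) → 1 H
  atom 4: C, bond orders sum to 4 (valence 4) → 0 H
  atom 5: C, bond orders sum to 4 (valence 4) → 0 H
  atom 6: O, bond orders sum to 2 (valence 2) → 0 H
  atom 7: O, bond orders sum to 2 (valence 2) → 0 H
  atom 8: C, bond orders sum to 1 (valence 4) → 3 H
  atom 9: C, bond orders sum to 3 (valence 4) → 1 H
  atom 10: C, bond orders sum to 4 (valence 4) → 0 H
  atom 11: C, bond orders sum to 4 (valence 4) → 0 H
  atom 12: N, bond orders sum to 1 (valence 3) → 2 H
  atom 13: O, bond orders sum to 2 (valence 2) → 0 H
  atom 14: C, bond orders sum to 4 (valence 4) → 0 H
  atom 15: C, bond orders sum to 3 (valence 4) → 1 H
  atom 16: O, bond orders sum to 2 (valence 2) → 0 H
Totals → C:10, H:8, I:1, N:1, O:4.
In Hill order: C10H8INO4.

C10H8INO4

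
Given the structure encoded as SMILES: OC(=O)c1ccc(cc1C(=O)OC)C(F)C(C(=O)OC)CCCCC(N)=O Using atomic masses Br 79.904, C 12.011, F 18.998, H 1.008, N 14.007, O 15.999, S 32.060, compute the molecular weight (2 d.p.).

383.37 g/mol

First, the molecular formula is C18H22FNO7 (counting implicit H from valence).
  C: 18 × 12.011 = 216.198
  F: 1 × 18.998 = 18.998
  H: 22 × 1.008 = 22.176
  N: 1 × 14.007 = 14.007
  O: 7 × 15.999 = 111.993
Sum: 18×12.011 + 1×18.998 + 22×1.008 + 1×14.007 + 7×15.999 = 383.372 → 383.37 g/mol.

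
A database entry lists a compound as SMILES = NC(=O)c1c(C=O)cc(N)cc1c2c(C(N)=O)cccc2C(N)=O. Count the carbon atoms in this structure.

Count every carbon token in the SMILES (each C, including those in ring-closure positions and inside branches).
Carbon count: 16.

16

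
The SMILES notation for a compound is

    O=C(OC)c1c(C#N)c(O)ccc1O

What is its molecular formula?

C9H7NO4

Walk through each heavy atom and fill implicit hydrogens from standard valence (C 4, N 3, O 2, S 2, halogen 1); for lowercase aromatic atoms, an aromatic c carries 1 H when it has two neighbours and 0 H with three, and aromatic n carries 0 H:
  atom 1: O, bond orders sum to 2 (valence 2) → 0 H
  atom 2: C, bond orders sum to 4 (valence 4) → 0 H
  atom 3: O, bond orders sum to 2 (valence 2) → 0 H
  atom 4: C, bond orders sum to 1 (valence 4) → 3 H
  atom 5: aromatic c, 3 neighbours → 0 H
  atom 6: aromatic c, 3 neighbours → 0 H
  atom 7: C, bond orders sum to 4 (valence 4) → 0 H
  atom 8: N, bond orders sum to 3 (valence 3) → 0 H
  atom 9: aromatic c, 3 neighbours → 0 H
  atom 10: O, bond orders sum to 1 (valence 2) → 1 H
  atom 11: aromatic c, 2 neighbours → 1 H
  atom 12: aromatic c, 2 neighbours → 1 H
  atom 13: aromatic c, 3 neighbours → 0 H
  atom 14: O, bond orders sum to 1 (valence 2) → 1 H
Totals → C:9, H:7, N:1, O:4.
In Hill order: C9H7NO4.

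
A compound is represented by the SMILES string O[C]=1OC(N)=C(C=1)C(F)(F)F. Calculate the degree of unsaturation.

3

Degree of unsaturation = (number of rings) + (number of π bonds).
Ring closures in the SMILES: 1.
π bonds: 2 double bonds (each 1 DoU) → 2 DoU from unsaturation.
Total DoU = 1 + 2 = 3.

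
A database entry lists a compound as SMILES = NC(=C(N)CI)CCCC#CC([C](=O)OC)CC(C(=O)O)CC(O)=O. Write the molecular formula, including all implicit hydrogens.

C16H23IN2O6

Walk through each heavy atom and fill implicit hydrogens from standard valence (C 4, N 3, O 2, S 2, halogen 1):
  atom 1: N, bond orders sum to 1 (valence 3) → 2 H
  atom 2: C, bond orders sum to 4 (valence 4) → 0 H
  atom 3: C, bond orders sum to 4 (valence 4) → 0 H
  atom 4: N, bond orders sum to 1 (valence 3) → 2 H
  atom 5: C, bond orders sum to 2 (valence 4) → 2 H
  atom 6: I (halogen, monovalent) → 0 H
  atom 7: C, bond orders sum to 2 (valence 4) → 2 H
  atom 8: C, bond orders sum to 2 (valence 4) → 2 H
  atom 9: C, bond orders sum to 2 (valence 4) → 2 H
  atom 10: C, bond orders sum to 4 (valence 4) → 0 H
  atom 11: C, bond orders sum to 4 (valence 4) → 0 H
  atom 12: C, bond orders sum to 3 (valence 4) → 1 H
  atom 13: C with explicit H count 0
  atom 14: O, bond orders sum to 2 (valence 2) → 0 H
  atom 15: O, bond orders sum to 2 (valence 2) → 0 H
  atom 16: C, bond orders sum to 1 (valence 4) → 3 H
  atom 17: C, bond orders sum to 2 (valence 4) → 2 H
  atom 18: C, bond orders sum to 3 (valence 4) → 1 H
  atom 19: C, bond orders sum to 4 (valence 4) → 0 H
  atom 20: O, bond orders sum to 2 (valence 2) → 0 H
  atom 21: O, bond orders sum to 1 (valence 2) → 1 H
  atom 22: C, bond orders sum to 2 (valence 4) → 2 H
  atom 23: C, bond orders sum to 4 (valence 4) → 0 H
  atom 24: O, bond orders sum to 1 (valence 2) → 1 H
  atom 25: O, bond orders sum to 2 (valence 2) → 0 H
Totals → C:16, H:23, I:1, N:2, O:6.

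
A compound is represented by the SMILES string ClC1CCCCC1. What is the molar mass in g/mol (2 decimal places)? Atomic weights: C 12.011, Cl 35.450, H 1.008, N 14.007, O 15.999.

First, the molecular formula is C6H11Cl (counting implicit H from valence).
  C: 6 × 12.011 = 72.066
  Cl: 1 × 35.450 = 35.450
  H: 11 × 1.008 = 11.088
Sum: 6×12.011 + 1×35.450 + 11×1.008 = 118.604 → 118.60 g/mol.

118.60 g/mol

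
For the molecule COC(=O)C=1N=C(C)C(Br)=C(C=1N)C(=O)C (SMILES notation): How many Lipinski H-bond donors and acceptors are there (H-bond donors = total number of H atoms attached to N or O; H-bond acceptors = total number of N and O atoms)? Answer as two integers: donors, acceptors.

Donors: find every N or O and count the H atoms it carries.
  atom 2 (O): bond orders sum to 2 → 0 H
  atom 4 (O): bond orders sum to 2 → 0 H
  atom 6 (N): bond orders sum to 3 → 0 H
  atom 13 (N): bond orders sum to 1 → 2 H
  atom 15 (O): bond orders sum to 2 → 0 H
Lipinski HBD = 2.
Acceptors: N atoms = 2, O atoms = 3 → HBA = 5.

2, 5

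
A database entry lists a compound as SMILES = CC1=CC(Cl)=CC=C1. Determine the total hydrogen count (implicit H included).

Walk through each heavy atom and fill implicit hydrogens from standard valence (C 4, N 3, O 2, S 2, halogen 1):
  atom 1: C, bond orders sum to 1 (valence 4) → 3 H
  atom 2: C, bond orders sum to 4 (valence 4) → 0 H
  atom 3: C, bond orders sum to 3 (valence 4) → 1 H
  atom 4: C, bond orders sum to 4 (valence 4) → 0 H
  atom 5: Cl (halogen, monovalent) → 0 H
  atom 6: C, bond orders sum to 3 (valence 4) → 1 H
  atom 7: C, bond orders sum to 3 (valence 4) → 1 H
  atom 8: C, bond orders sum to 3 (valence 4) → 1 H
Total hydrogens: 7.

7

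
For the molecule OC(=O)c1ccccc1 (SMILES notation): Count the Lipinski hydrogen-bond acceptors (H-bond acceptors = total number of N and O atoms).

2

N atoms: 0; O atoms: 2.
Lipinski HBA = 0 + 2 = 2.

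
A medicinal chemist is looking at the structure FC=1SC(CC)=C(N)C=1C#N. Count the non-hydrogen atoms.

Every atom symbol written in the SMILES (organic subset) is one heavy atom; implicit H are not written.
Heavy atoms by element → C:7, F:1, N:2, S:1.
Total: 11.

11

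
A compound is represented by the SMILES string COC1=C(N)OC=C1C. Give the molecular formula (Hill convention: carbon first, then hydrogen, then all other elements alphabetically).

Walk through each heavy atom and fill implicit hydrogens from standard valence (C 4, N 3, O 2, S 2, halogen 1):
  atom 1: C, bond orders sum to 1 (valence 4) → 3 H
  atom 2: O, bond orders sum to 2 (valence 2) → 0 H
  atom 3: C, bond orders sum to 4 (valence 4) → 0 H
  atom 4: C, bond orders sum to 4 (valence 4) → 0 H
  atom 5: N, bond orders sum to 1 (valence 3) → 2 H
  atom 6: O, bond orders sum to 2 (valence 2) → 0 H
  atom 7: C, bond orders sum to 3 (valence 4) → 1 H
  atom 8: C, bond orders sum to 4 (valence 4) → 0 H
  atom 9: C, bond orders sum to 1 (valence 4) → 3 H
Totals → C:6, H:9, N:1, O:2.

C6H9NO2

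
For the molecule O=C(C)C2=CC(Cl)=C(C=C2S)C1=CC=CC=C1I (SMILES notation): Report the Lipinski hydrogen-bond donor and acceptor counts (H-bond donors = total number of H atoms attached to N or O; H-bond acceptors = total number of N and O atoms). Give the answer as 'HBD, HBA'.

Donors: find every N or O and count the H atoms it carries.
  atom 1 (O): bond orders sum to 2 → 0 H
Lipinski HBD = 0.
Acceptors: N atoms = 0, O atoms = 1 → HBA = 1.

0, 1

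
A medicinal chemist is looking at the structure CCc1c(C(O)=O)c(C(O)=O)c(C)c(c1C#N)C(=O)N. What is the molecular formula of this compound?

Walk through each heavy atom and fill implicit hydrogens from standard valence (C 4, N 3, O 2, S 2, halogen 1); for lowercase aromatic atoms, an aromatic c carries 1 H when it has two neighbours and 0 H with three, and aromatic n carries 0 H:
  atom 1: C, bond orders sum to 1 (valence 4) → 3 H
  atom 2: C, bond orders sum to 2 (valence 4) → 2 H
  atom 3: aromatic c, 3 neighbours → 0 H
  atom 4: aromatic c, 3 neighbours → 0 H
  atom 5: C, bond orders sum to 4 (valence 4) → 0 H
  atom 6: O, bond orders sum to 1 (valence 2) → 1 H
  atom 7: O, bond orders sum to 2 (valence 2) → 0 H
  atom 8: aromatic c, 3 neighbours → 0 H
  atom 9: C, bond orders sum to 4 (valence 4) → 0 H
  atom 10: O, bond orders sum to 1 (valence 2) → 1 H
  atom 11: O, bond orders sum to 2 (valence 2) → 0 H
  atom 12: aromatic c, 3 neighbours → 0 H
  atom 13: C, bond orders sum to 1 (valence 4) → 3 H
  atom 14: aromatic c, 3 neighbours → 0 H
  atom 15: aromatic c, 3 neighbours → 0 H
  atom 16: C, bond orders sum to 4 (valence 4) → 0 H
  atom 17: N, bond orders sum to 3 (valence 3) → 0 H
  atom 18: C, bond orders sum to 4 (valence 4) → 0 H
  atom 19: O, bond orders sum to 2 (valence 2) → 0 H
  atom 20: N, bond orders sum to 1 (valence 3) → 2 H
Totals → C:13, H:12, N:2, O:5.

C13H12N2O5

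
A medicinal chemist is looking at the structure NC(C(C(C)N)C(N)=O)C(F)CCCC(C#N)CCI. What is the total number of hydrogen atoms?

24

Walk through each heavy atom and fill implicit hydrogens from standard valence (C 4, N 3, O 2, S 2, halogen 1):
  atom 1: N, bond orders sum to 1 (valence 3) → 2 H
  atom 2: C, bond orders sum to 3 (valence 4) → 1 H
  atom 3: C, bond orders sum to 3 (valence 4) → 1 H
  atom 4: C, bond orders sum to 3 (valence 4) → 1 H
  atom 5: C, bond orders sum to 1 (valence 4) → 3 H
  atom 6: N, bond orders sum to 1 (valence 3) → 2 H
  atom 7: C, bond orders sum to 4 (valence 4) → 0 H
  atom 8: N, bond orders sum to 1 (valence 3) → 2 H
  atom 9: O, bond orders sum to 2 (valence 2) → 0 H
  atom 10: C, bond orders sum to 3 (valence 4) → 1 H
  atom 11: F (halogen, monovalent) → 0 H
  atom 12: C, bond orders sum to 2 (valence 4) → 2 H
  atom 13: C, bond orders sum to 2 (valence 4) → 2 H
  atom 14: C, bond orders sum to 2 (valence 4) → 2 H
  atom 15: C, bond orders sum to 3 (valence 4) → 1 H
  atom 16: C, bond orders sum to 4 (valence 4) → 0 H
  atom 17: N, bond orders sum to 3 (valence 3) → 0 H
  atom 18: C, bond orders sum to 2 (valence 4) → 2 H
  atom 19: C, bond orders sum to 2 (valence 4) → 2 H
  atom 20: I (halogen, monovalent) → 0 H
Total hydrogens: 24.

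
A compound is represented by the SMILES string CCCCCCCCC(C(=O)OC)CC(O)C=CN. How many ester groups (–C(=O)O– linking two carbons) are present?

1

The ester motif appears at heavy-atom position 10 in the SMILES.
Other groups present: 1 alkene, 1 hydroxyl, 1 primary amine.
Ester count: 1.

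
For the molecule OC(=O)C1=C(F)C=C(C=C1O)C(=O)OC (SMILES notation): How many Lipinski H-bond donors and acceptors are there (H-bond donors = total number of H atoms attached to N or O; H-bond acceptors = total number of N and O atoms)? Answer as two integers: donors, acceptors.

2, 5

Donors: find every N or O and count the H atoms it carries.
  atom 1 (O): bond orders sum to 1 → 1 H
  atom 3 (O): bond orders sum to 2 → 0 H
  atom 11 (O): bond orders sum to 1 → 1 H
  atom 13 (O): bond orders sum to 2 → 0 H
  atom 14 (O): bond orders sum to 2 → 0 H
Lipinski HBD = 2.
Acceptors: N atoms = 0, O atoms = 5 → HBA = 5.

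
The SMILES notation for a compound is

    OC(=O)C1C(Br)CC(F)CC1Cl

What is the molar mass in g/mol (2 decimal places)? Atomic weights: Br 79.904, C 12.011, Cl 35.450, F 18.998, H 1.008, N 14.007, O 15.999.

259.50 g/mol

First, the molecular formula is C7H9BrClFO2 (counting implicit H from valence).
  Br: 1 × 79.904 = 79.904
  C: 7 × 12.011 = 84.077
  Cl: 1 × 35.450 = 35.450
  F: 1 × 18.998 = 18.998
  H: 9 × 1.008 = 9.072
  O: 2 × 15.999 = 31.998
Sum: 1×79.904 + 7×12.011 + 1×35.450 + 1×18.998 + 9×1.008 + 2×15.999 = 259.499 → 259.50 g/mol.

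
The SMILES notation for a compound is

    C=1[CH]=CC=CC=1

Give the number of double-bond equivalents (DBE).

Molecular formula: C6H6.
DoU = (2C + 2 + N − H − X) / 2, where X is the halogen count and O/S are ignored.
    = (2·6 + 2 + 0 − 6 − 0) / 2 = 8 / 2 = 4.

4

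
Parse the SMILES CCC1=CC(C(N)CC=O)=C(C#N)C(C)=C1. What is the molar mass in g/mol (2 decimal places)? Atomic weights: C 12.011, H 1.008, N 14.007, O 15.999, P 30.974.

First, the molecular formula is C13H16N2O (counting implicit H from valence).
  C: 13 × 12.011 = 156.143
  H: 16 × 1.008 = 16.128
  N: 2 × 14.007 = 28.014
  O: 1 × 15.999 = 15.999
Sum: 13×12.011 + 16×1.008 + 2×14.007 + 1×15.999 = 216.284 → 216.28 g/mol.

216.28 g/mol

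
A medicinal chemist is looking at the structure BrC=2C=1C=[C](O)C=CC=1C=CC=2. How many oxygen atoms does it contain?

Scan the SMILES for O atoms (remember two-letter symbols like Cl and Br are single atoms).
Oxygen count: 1.

1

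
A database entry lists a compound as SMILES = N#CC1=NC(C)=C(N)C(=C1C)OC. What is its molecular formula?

Walk through each heavy atom and fill implicit hydrogens from standard valence (C 4, N 3, O 2, S 2, halogen 1):
  atom 1: N, bond orders sum to 3 (valence 3) → 0 H
  atom 2: C, bond orders sum to 4 (valence 4) → 0 H
  atom 3: C, bond orders sum to 4 (valence 4) → 0 H
  atom 4: N, bond orders sum to 3 (valence 3) → 0 H
  atom 5: C, bond orders sum to 4 (valence 4) → 0 H
  atom 6: C, bond orders sum to 1 (valence 4) → 3 H
  atom 7: C, bond orders sum to 4 (valence 4) → 0 H
  atom 8: N, bond orders sum to 1 (valence 3) → 2 H
  atom 9: C, bond orders sum to 4 (valence 4) → 0 H
  atom 10: C, bond orders sum to 4 (valence 4) → 0 H
  atom 11: C, bond orders sum to 1 (valence 4) → 3 H
  atom 12: O, bond orders sum to 2 (valence 2) → 0 H
  atom 13: C, bond orders sum to 1 (valence 4) → 3 H
Totals → C:9, H:11, N:3, O:1.

C9H11N3O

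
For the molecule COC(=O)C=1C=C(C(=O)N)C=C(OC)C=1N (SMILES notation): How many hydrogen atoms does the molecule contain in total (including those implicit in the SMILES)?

12

Walk through each heavy atom and fill implicit hydrogens from standard valence (C 4, N 3, O 2, S 2, halogen 1):
  atom 1: C, bond orders sum to 1 (valence 4) → 3 H
  atom 2: O, bond orders sum to 2 (valence 2) → 0 H
  atom 3: C, bond orders sum to 4 (valence 4) → 0 H
  atom 4: O, bond orders sum to 2 (valence 2) → 0 H
  atom 5: C, bond orders sum to 4 (valence 4) → 0 H
  atom 6: C, bond orders sum to 3 (valence 4) → 1 H
  atom 7: C, bond orders sum to 4 (valence 4) → 0 H
  atom 8: C, bond orders sum to 4 (valence 4) → 0 H
  atom 9: O, bond orders sum to 2 (valence 2) → 0 H
  atom 10: N, bond orders sum to 1 (valence 3) → 2 H
  atom 11: C, bond orders sum to 3 (valence 4) → 1 H
  atom 12: C, bond orders sum to 4 (valence 4) → 0 H
  atom 13: O, bond orders sum to 2 (valence 2) → 0 H
  atom 14: C, bond orders sum to 1 (valence 4) → 3 H
  atom 15: C, bond orders sum to 4 (valence 4) → 0 H
  atom 16: N, bond orders sum to 1 (valence 3) → 2 H
Total hydrogens: 12.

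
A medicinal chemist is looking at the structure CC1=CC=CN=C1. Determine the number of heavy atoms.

7

Every atom symbol written in the SMILES (organic subset) is one heavy atom; implicit H are not written.
Heavy atoms by element → C:6, N:1.
Total: 7.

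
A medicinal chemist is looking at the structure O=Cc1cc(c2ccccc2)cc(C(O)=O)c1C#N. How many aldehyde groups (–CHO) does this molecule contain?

1

The aldehyde motif appears at heavy-atom position 2 in the SMILES.
Other groups present: 1 carboxylic acid, 1 nitrile.
Aldehyde count: 1.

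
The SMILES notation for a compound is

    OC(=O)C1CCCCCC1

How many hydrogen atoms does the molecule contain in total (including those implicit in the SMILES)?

Walk through each heavy atom and fill implicit hydrogens from standard valence (C 4, N 3, O 2, S 2, halogen 1):
  atom 1: O, bond orders sum to 1 (valence 2) → 1 H
  atom 2: C, bond orders sum to 4 (valence 4) → 0 H
  atom 3: O, bond orders sum to 2 (valence 2) → 0 H
  atom 4: C, bond orders sum to 3 (valence 4) → 1 H
  atom 5: C, bond orders sum to 2 (valence 4) → 2 H
  atom 6: C, bond orders sum to 2 (valence 4) → 2 H
  atom 7: C, bond orders sum to 2 (valence 4) → 2 H
  atom 8: C, bond orders sum to 2 (valence 4) → 2 H
  atom 9: C, bond orders sum to 2 (valence 4) → 2 H
  atom 10: C, bond orders sum to 2 (valence 4) → 2 H
Total hydrogens: 14.

14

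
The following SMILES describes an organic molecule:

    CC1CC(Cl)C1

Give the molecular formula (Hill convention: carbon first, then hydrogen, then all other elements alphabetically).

Walk through each heavy atom and fill implicit hydrogens from standard valence (C 4, N 3, O 2, S 2, halogen 1):
  atom 1: C, bond orders sum to 1 (valence 4) → 3 H
  atom 2: C, bond orders sum to 3 (valence 4) → 1 H
  atom 3: C, bond orders sum to 2 (valence 4) → 2 H
  atom 4: C, bond orders sum to 3 (valence 4) → 1 H
  atom 5: Cl (halogen, monovalent) → 0 H
  atom 6: C, bond orders sum to 2 (valence 4) → 2 H
Totals → C:5, H:9, Cl:1.
In Hill order: C5H9Cl.

C5H9Cl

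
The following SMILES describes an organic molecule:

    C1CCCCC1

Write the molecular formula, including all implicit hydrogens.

C6H12

Walk through each heavy atom and fill implicit hydrogens from standard valence (C 4, N 3, O 2, S 2, halogen 1):
  atom 1: C, bond orders sum to 2 (valence 4) → 2 H
  atom 2: C, bond orders sum to 2 (valence 4) → 2 H
  atom 3: C, bond orders sum to 2 (valence 4) → 2 H
  atom 4: C, bond orders sum to 2 (valence 4) → 2 H
  atom 5: C, bond orders sum to 2 (valence 4) → 2 H
  atom 6: C, bond orders sum to 2 (valence 4) → 2 H
Totals → C:6, H:12.
In Hill order: C6H12.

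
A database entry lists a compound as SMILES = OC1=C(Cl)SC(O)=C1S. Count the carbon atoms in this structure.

4

Count every carbon token in the SMILES (each C, including those in ring-closure positions and inside branches).
Carbon count: 4.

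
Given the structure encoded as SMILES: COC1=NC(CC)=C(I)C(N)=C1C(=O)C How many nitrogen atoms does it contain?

Scan the SMILES for N atoms (remember two-letter symbols like Cl and Br are single atoms).
Nitrogen count: 2.

2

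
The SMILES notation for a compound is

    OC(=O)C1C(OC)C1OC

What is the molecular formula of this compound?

C6H10O4

Walk through each heavy atom and fill implicit hydrogens from standard valence (C 4, N 3, O 2, S 2, halogen 1):
  atom 1: O, bond orders sum to 1 (valence 2) → 1 H
  atom 2: C, bond orders sum to 4 (valence 4) → 0 H
  atom 3: O, bond orders sum to 2 (valence 2) → 0 H
  atom 4: C, bond orders sum to 3 (valence 4) → 1 H
  atom 5: C, bond orders sum to 3 (valence 4) → 1 H
  atom 6: O, bond orders sum to 2 (valence 2) → 0 H
  atom 7: C, bond orders sum to 1 (valence 4) → 3 H
  atom 8: C, bond orders sum to 3 (valence 4) → 1 H
  atom 9: O, bond orders sum to 2 (valence 2) → 0 H
  atom 10: C, bond orders sum to 1 (valence 4) → 3 H
Totals → C:6, H:10, O:4.
In Hill order: C6H10O4.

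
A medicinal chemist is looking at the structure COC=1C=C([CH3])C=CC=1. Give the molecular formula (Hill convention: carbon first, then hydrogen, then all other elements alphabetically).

C8H10O

Walk through each heavy atom and fill implicit hydrogens from standard valence (C 4, N 3, O 2, S 2, halogen 1):
  atom 1: C, bond orders sum to 1 (valence 4) → 3 H
  atom 2: O, bond orders sum to 2 (valence 2) → 0 H
  atom 3: C, bond orders sum to 4 (valence 4) → 0 H
  atom 4: C, bond orders sum to 3 (valence 4) → 1 H
  atom 5: C, bond orders sum to 4 (valence 4) → 0 H
  atom 6: C with explicit H count 3
  atom 7: C, bond orders sum to 3 (valence 4) → 1 H
  atom 8: C, bond orders sum to 3 (valence 4) → 1 H
  atom 9: C, bond orders sum to 3 (valence 4) → 1 H
Totals → C:8, H:10, O:1.
In Hill order: C8H10O.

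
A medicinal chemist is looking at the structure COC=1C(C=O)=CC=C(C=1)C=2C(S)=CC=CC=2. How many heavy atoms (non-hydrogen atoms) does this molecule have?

Every atom symbol written in the SMILES (organic subset) is one heavy atom; implicit H are not written.
Heavy atoms by element → C:14, O:2, S:1.
Total: 17.

17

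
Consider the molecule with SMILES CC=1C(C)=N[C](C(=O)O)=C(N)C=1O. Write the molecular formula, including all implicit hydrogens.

Walk through each heavy atom and fill implicit hydrogens from standard valence (C 4, N 3, O 2, S 2, halogen 1):
  atom 1: C, bond orders sum to 1 (valence 4) → 3 H
  atom 2: C, bond orders sum to 4 (valence 4) → 0 H
  atom 3: C, bond orders sum to 4 (valence 4) → 0 H
  atom 4: C, bond orders sum to 1 (valence 4) → 3 H
  atom 5: N, bond orders sum to 3 (valence 3) → 0 H
  atom 6: C with explicit H count 0
  atom 7: C, bond orders sum to 4 (valence 4) → 0 H
  atom 8: O, bond orders sum to 2 (valence 2) → 0 H
  atom 9: O, bond orders sum to 1 (valence 2) → 1 H
  atom 10: C, bond orders sum to 4 (valence 4) → 0 H
  atom 11: N, bond orders sum to 1 (valence 3) → 2 H
  atom 12: C, bond orders sum to 4 (valence 4) → 0 H
  atom 13: O, bond orders sum to 1 (valence 2) → 1 H
Totals → C:8, H:10, N:2, O:3.

C8H10N2O3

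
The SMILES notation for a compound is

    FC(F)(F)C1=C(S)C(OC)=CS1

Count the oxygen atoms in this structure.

Scan the SMILES for O atoms (remember two-letter symbols like Cl and Br are single atoms).
Oxygen count: 1.

1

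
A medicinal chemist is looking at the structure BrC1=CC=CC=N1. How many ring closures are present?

In SMILES, each pair of matching ring-closure digits denotes one ring-closing bond; the number of such bonds equals the number of independent rings.
Ring-closure bonds here: 1.

1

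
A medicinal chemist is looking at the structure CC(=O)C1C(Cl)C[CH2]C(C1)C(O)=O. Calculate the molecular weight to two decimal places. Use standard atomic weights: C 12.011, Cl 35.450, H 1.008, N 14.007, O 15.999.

204.65 g/mol

First, the molecular formula is C9H13ClO3 (counting implicit H from valence).
  C: 9 × 12.011 = 108.099
  Cl: 1 × 35.450 = 35.450
  H: 13 × 1.008 = 13.104
  O: 3 × 15.999 = 47.997
Sum: 9×12.011 + 1×35.450 + 13×1.008 + 3×15.999 = 204.650 → 204.65 g/mol.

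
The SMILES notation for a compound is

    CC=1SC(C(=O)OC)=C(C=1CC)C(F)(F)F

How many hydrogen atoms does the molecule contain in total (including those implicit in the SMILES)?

Walk through each heavy atom and fill implicit hydrogens from standard valence (C 4, N 3, O 2, S 2, halogen 1):
  atom 1: C, bond orders sum to 1 (valence 4) → 3 H
  atom 2: C, bond orders sum to 4 (valence 4) → 0 H
  atom 3: S, bond orders sum to 2 (valence 2) → 0 H
  atom 4: C, bond orders sum to 4 (valence 4) → 0 H
  atom 5: C, bond orders sum to 4 (valence 4) → 0 H
  atom 6: O, bond orders sum to 2 (valence 2) → 0 H
  atom 7: O, bond orders sum to 2 (valence 2) → 0 H
  atom 8: C, bond orders sum to 1 (valence 4) → 3 H
  atom 9: C, bond orders sum to 4 (valence 4) → 0 H
  atom 10: C, bond orders sum to 4 (valence 4) → 0 H
  atom 11: C, bond orders sum to 2 (valence 4) → 2 H
  atom 12: C, bond orders sum to 1 (valence 4) → 3 H
  atom 13: C, bond orders sum to 4 (valence 4) → 0 H
  atom 14: F (halogen, monovalent) → 0 H
  atom 15: F (halogen, monovalent) → 0 H
  atom 16: F (halogen, monovalent) → 0 H
Total hydrogens: 11.

11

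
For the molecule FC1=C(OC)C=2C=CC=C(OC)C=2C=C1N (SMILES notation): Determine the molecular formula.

C12H12FNO2

Walk through each heavy atom and fill implicit hydrogens from standard valence (C 4, N 3, O 2, S 2, halogen 1):
  atom 1: F (halogen, monovalent) → 0 H
  atom 2: C, bond orders sum to 4 (valence 4) → 0 H
  atom 3: C, bond orders sum to 4 (valence 4) → 0 H
  atom 4: O, bond orders sum to 2 (valence 2) → 0 H
  atom 5: C, bond orders sum to 1 (valence 4) → 3 H
  atom 6: C, bond orders sum to 4 (valence 4) → 0 H
  atom 7: C, bond orders sum to 3 (valence 4) → 1 H
  atom 8: C, bond orders sum to 3 (valence 4) → 1 H
  atom 9: C, bond orders sum to 3 (valence 4) → 1 H
  atom 10: C, bond orders sum to 4 (valence 4) → 0 H
  atom 11: O, bond orders sum to 2 (valence 2) → 0 H
  atom 12: C, bond orders sum to 1 (valence 4) → 3 H
  atom 13: C, bond orders sum to 4 (valence 4) → 0 H
  atom 14: C, bond orders sum to 3 (valence 4) → 1 H
  atom 15: C, bond orders sum to 4 (valence 4) → 0 H
  atom 16: N, bond orders sum to 1 (valence 3) → 2 H
Totals → C:12, H:12, F:1, N:1, O:2.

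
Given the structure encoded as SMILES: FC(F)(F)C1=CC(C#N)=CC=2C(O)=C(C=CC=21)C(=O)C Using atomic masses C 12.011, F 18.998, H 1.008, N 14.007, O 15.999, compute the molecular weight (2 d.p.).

First, the molecular formula is C14H8F3NO2 (counting implicit H from valence).
  C: 14 × 12.011 = 168.154
  F: 3 × 18.998 = 56.994
  H: 8 × 1.008 = 8.064
  N: 1 × 14.007 = 14.007
  O: 2 × 15.999 = 31.998
Sum: 14×12.011 + 3×18.998 + 8×1.008 + 1×14.007 + 2×15.999 = 279.217 → 279.22 g/mol.

279.22 g/mol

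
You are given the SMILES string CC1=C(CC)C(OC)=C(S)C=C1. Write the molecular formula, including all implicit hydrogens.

C10H14OS

Walk through each heavy atom and fill implicit hydrogens from standard valence (C 4, N 3, O 2, S 2, halogen 1):
  atom 1: C, bond orders sum to 1 (valence 4) → 3 H
  atom 2: C, bond orders sum to 4 (valence 4) → 0 H
  atom 3: C, bond orders sum to 4 (valence 4) → 0 H
  atom 4: C, bond orders sum to 2 (valence 4) → 2 H
  atom 5: C, bond orders sum to 1 (valence 4) → 3 H
  atom 6: C, bond orders sum to 4 (valence 4) → 0 H
  atom 7: O, bond orders sum to 2 (valence 2) → 0 H
  atom 8: C, bond orders sum to 1 (valence 4) → 3 H
  atom 9: C, bond orders sum to 4 (valence 4) → 0 H
  atom 10: S, bond orders sum to 1 (valence 2) → 1 H
  atom 11: C, bond orders sum to 3 (valence 4) → 1 H
  atom 12: C, bond orders sum to 3 (valence 4) → 1 H
Totals → C:10, H:14, O:1, S:1.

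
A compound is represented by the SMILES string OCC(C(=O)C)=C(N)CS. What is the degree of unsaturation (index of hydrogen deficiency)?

2

Degree of unsaturation = (number of rings) + (number of π bonds).
Ring closures in the SMILES: 0.
π bonds: 2 double bonds (each 1 DoU) → 2 DoU from unsaturation.
Total DoU = 0 + 2 = 2.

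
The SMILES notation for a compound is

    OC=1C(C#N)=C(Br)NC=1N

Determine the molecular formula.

C5H4BrN3O

Walk through each heavy atom and fill implicit hydrogens from standard valence (C 4, N 3, O 2, S 2, halogen 1):
  atom 1: O, bond orders sum to 1 (valence 2) → 1 H
  atom 2: C, bond orders sum to 4 (valence 4) → 0 H
  atom 3: C, bond orders sum to 4 (valence 4) → 0 H
  atom 4: C, bond orders sum to 4 (valence 4) → 0 H
  atom 5: N, bond orders sum to 3 (valence 3) → 0 H
  atom 6: C, bond orders sum to 4 (valence 4) → 0 H
  atom 7: Br (halogen, monovalent) → 0 H
  atom 8: N, bond orders sum to 2 (valence 3) → 1 H
  atom 9: C, bond orders sum to 4 (valence 4) → 0 H
  atom 10: N, bond orders sum to 1 (valence 3) → 2 H
Totals → C:5, H:4, Br:1, N:3, O:1.
In Hill order: C5H4BrN3O.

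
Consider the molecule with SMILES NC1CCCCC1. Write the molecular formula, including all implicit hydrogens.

Walk through each heavy atom and fill implicit hydrogens from standard valence (C 4, N 3, O 2, S 2, halogen 1):
  atom 1: N, bond orders sum to 1 (valence 3) → 2 H
  atom 2: C, bond orders sum to 3 (valence 4) → 1 H
  atom 3: C, bond orders sum to 2 (valence 4) → 2 H
  atom 4: C, bond orders sum to 2 (valence 4) → 2 H
  atom 5: C, bond orders sum to 2 (valence 4) → 2 H
  atom 6: C, bond orders sum to 2 (valence 4) → 2 H
  atom 7: C, bond orders sum to 2 (valence 4) → 2 H
Totals → C:6, H:13, N:1.

C6H13N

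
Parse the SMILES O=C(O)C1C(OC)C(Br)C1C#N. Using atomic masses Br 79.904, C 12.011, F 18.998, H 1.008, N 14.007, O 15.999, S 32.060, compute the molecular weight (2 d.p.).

234.05 g/mol

First, the molecular formula is C7H8BrNO3 (counting implicit H from valence).
  Br: 1 × 79.904 = 79.904
  C: 7 × 12.011 = 84.077
  H: 8 × 1.008 = 8.064
  N: 1 × 14.007 = 14.007
  O: 3 × 15.999 = 47.997
Sum: 1×79.904 + 7×12.011 + 8×1.008 + 1×14.007 + 3×15.999 = 234.049 → 234.05 g/mol.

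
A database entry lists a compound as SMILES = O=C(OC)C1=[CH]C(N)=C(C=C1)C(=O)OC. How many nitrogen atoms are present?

Scan the SMILES for N atoms (remember two-letter symbols like Cl and Br are single atoms).
Nitrogen count: 1.

1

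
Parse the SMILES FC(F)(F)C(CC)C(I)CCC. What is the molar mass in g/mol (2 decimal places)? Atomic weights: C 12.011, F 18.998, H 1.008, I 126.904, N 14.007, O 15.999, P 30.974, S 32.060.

First, the molecular formula is C8H14F3I (counting implicit H from valence).
  C: 8 × 12.011 = 96.088
  F: 3 × 18.998 = 56.994
  H: 14 × 1.008 = 14.112
  I: 1 × 126.904 = 126.904
Sum: 8×12.011 + 3×18.998 + 14×1.008 + 1×126.904 = 294.098 → 294.10 g/mol.

294.10 g/mol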